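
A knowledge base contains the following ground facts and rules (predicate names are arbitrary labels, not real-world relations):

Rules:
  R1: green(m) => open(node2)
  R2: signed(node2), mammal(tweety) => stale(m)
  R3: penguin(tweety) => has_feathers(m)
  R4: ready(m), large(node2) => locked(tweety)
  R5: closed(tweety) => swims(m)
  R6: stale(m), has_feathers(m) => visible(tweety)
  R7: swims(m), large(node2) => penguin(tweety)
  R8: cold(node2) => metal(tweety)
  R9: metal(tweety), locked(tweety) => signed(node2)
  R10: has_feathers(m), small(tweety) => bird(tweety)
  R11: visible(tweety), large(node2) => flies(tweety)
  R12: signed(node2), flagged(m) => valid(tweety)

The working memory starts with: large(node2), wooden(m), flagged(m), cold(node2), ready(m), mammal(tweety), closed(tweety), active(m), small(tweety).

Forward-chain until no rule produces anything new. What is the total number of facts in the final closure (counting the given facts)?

20

Round 1 — R4, R5, R8, derive locked(tweety), swims(m), metal(tweety).
Round 2 — R7, R9, derive penguin(tweety), signed(node2).
Round 3 — R2, R3, R12, derive stale(m), has_feathers(m), valid(tweety).
Round 4 — R6, R10, derive visible(tweety), bird(tweety).
Round 5 — R11, derive flies(tweety).
Closure: {active(m), bird(tweety), closed(tweety), cold(node2), flagged(m), flies(tweety), has_feathers(m), large(node2), locked(tweety), mammal(tweety), metal(tweety), penguin(tweety), ready(m), signed(node2), small(tweety), stale(m), swims(m), valid(tweety), visible(tweety), wooden(m)} — 20 facts.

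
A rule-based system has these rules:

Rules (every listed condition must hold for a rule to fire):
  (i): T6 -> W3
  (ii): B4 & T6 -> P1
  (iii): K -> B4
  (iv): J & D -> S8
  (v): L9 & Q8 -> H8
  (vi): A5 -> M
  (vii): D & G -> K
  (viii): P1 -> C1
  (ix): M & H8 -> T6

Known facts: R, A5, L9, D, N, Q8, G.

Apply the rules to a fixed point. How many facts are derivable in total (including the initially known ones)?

15

[1] (v) [L9 & Q8 -> H8]; (vi) [A5 -> M]; (vii) [D & G -> K]. ⇒ new: H8, M, K.
[2] (iii) [K -> B4]; (ix) [M & H8 -> T6]. ⇒ new: B4, T6.
[3] (i) [T6 -> W3]; (ii) [B4 & T6 -> P1]. ⇒ new: W3, P1.
[4] (viii) [P1 -> C1]. ⇒ new: C1.
Closure: {A5, B4, C1, D, G, H8, K, L9, M, N, P1, Q8, R, T6, W3} — 15 facts.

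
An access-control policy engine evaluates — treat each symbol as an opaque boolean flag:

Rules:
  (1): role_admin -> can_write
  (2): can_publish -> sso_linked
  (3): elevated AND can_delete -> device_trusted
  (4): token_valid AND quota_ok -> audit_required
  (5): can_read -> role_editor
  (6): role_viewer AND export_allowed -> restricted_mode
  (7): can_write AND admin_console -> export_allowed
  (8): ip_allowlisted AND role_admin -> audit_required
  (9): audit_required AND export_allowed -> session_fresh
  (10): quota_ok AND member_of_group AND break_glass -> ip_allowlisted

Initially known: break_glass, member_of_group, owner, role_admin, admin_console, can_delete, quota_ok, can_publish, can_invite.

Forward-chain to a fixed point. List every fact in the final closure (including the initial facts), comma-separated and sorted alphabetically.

Round 1 fires (1), (2), (10), giving can_write, sso_linked, ip_allowlisted.
Round 2 fires (7), (8), giving export_allowed, audit_required.
Round 3 fires (9), giving session_fresh.

admin_console, audit_required, break_glass, can_delete, can_invite, can_publish, can_write, export_allowed, ip_allowlisted, member_of_group, owner, quota_ok, role_admin, session_fresh, sso_linked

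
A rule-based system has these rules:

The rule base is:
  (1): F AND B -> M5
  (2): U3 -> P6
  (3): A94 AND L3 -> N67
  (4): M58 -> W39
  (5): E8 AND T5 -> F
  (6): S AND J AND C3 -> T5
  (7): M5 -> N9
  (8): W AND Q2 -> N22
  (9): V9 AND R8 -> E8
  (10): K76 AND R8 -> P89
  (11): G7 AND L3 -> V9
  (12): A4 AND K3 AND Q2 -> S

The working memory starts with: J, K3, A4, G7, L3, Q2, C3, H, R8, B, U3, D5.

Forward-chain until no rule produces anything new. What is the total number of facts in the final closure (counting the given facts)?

[1] (2) [U3 -> P6]; (11) [G7 AND L3 -> V9]; (12) [A4 AND K3 AND Q2 -> S]. ⇒ new: P6, V9, S.
[2] (6) [S AND J AND C3 -> T5]; (9) [V9 AND R8 -> E8]. ⇒ new: T5, E8.
[3] (5) [E8 AND T5 -> F]. ⇒ new: F.
[4] (1) [F AND B -> M5]. ⇒ new: M5.
[5] (7) [M5 -> N9]. ⇒ new: N9.
Closure: {A4, B, C3, D5, E8, F, G7, H, J, K3, L3, M5, N9, P6, Q2, R8, S, T5, U3, V9} — 20 facts.

20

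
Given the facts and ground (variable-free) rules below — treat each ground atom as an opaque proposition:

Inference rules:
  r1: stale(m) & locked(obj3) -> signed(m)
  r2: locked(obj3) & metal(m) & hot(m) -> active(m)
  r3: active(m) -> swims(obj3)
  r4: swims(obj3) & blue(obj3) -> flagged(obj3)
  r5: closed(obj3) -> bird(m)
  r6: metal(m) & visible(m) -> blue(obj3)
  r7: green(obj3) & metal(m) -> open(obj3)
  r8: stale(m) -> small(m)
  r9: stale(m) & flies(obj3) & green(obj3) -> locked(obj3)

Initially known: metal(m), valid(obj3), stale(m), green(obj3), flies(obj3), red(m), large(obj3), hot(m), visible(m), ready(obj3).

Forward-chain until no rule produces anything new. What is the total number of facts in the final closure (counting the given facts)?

Round 1: r6 [metal(m) & visible(m) -> blue(obj3)]; r7 [green(obj3) & metal(m) -> open(obj3)]; r8 [stale(m) -> small(m)]; r9 [stale(m) & flies(obj3) & green(obj3) -> locked(obj3)]. New: blue(obj3), open(obj3), small(m), locked(obj3).
Round 2: r1 [stale(m) & locked(obj3) -> signed(m)]; r2 [locked(obj3) & metal(m) & hot(m) -> active(m)]. New: signed(m), active(m).
Round 3: r3 [active(m) -> swims(obj3)]. New: swims(obj3).
Round 4: r4 [swims(obj3) & blue(obj3) -> flagged(obj3)]. New: flagged(obj3).
Closure: {active(m), blue(obj3), flagged(obj3), flies(obj3), green(obj3), hot(m), large(obj3), locked(obj3), metal(m), open(obj3), ready(obj3), red(m), signed(m), small(m), stale(m), swims(obj3), valid(obj3), visible(m)} — 18 facts.

18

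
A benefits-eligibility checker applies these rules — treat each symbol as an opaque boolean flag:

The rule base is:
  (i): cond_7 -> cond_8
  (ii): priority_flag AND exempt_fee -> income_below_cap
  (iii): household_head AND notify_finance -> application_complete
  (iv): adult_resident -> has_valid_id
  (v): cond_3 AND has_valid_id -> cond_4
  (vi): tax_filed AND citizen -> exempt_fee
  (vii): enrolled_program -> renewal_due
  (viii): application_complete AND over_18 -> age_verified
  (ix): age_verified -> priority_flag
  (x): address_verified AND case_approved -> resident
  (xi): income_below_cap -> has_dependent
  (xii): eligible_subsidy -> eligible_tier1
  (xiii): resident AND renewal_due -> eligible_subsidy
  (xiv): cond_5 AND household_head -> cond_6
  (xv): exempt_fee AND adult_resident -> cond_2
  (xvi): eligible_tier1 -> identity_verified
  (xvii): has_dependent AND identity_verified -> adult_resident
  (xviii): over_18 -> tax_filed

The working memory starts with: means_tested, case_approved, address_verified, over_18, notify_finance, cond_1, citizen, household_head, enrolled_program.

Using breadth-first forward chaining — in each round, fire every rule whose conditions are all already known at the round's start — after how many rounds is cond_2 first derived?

7

Round 1 fires (iii), (vii), (x), (xviii), giving application_complete, renewal_due, resident, tax_filed.
Round 2 fires (vi), (viii), (xiii), giving exempt_fee, age_verified, eligible_subsidy.
Round 3 fires (ix), (xii), giving priority_flag, eligible_tier1.
Round 4 fires (ii), (xvi), giving income_below_cap, identity_verified.
Round 5 fires (xi), giving has_dependent.
Round 6 fires (xvii), giving adult_resident.
Round 7 fires (iv), (xv), giving has_valid_id, cond_2.
cond_2 first appears in round 7.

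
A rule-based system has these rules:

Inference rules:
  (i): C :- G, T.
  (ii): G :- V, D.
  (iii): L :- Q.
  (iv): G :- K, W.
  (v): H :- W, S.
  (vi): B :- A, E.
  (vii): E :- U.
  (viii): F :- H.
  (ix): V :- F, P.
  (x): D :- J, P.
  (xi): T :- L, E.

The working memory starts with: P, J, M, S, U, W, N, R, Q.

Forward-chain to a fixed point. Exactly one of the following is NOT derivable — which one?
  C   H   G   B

Round 1 — (iii), (v), (vii), (x), derive L, H, E, D.
Round 2 — (viii), (xi), derive F, T.
Round 3 — (ix), derive V.
Round 4 — (ii), derive G.
Round 5 — (i), derive C.
Derived: C (round 5), H (round 1), G (round 4). B never appears in any round.

B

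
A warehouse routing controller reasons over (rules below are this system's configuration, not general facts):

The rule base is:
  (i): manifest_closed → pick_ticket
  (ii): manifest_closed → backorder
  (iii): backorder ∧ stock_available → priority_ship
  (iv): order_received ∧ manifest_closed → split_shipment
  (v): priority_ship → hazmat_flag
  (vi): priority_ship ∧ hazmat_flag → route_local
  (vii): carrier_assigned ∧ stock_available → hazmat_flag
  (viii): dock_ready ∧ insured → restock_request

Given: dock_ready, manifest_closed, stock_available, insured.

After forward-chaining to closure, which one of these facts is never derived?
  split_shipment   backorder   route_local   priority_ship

split_shipment

Round 1: (i) [manifest_closed → pick_ticket]; (ii) [manifest_closed → backorder]; (viii) [dock_ready ∧ insured → restock_request]. Adds pick_ticket, backorder, restock_request.
Round 2: (iii) [backorder ∧ stock_available → priority_ship]. Adds priority_ship.
Round 3: (v) [priority_ship → hazmat_flag]. Adds hazmat_flag.
Round 4: (vi) [priority_ship ∧ hazmat_flag → route_local]. Adds route_local.
Derived: backorder (round 1), route_local (round 4), priority_ship (round 2). split_shipment never appears in any round.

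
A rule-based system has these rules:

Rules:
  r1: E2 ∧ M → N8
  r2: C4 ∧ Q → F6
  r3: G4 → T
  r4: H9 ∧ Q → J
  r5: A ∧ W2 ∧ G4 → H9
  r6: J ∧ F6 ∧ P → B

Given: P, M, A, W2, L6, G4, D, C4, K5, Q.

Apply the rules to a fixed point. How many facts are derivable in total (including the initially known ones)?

15

[1] r2 [C4 ∧ Q → F6]; r3 [G4 → T]; r5 [A ∧ W2 ∧ G4 → H9]. ⇒ new: F6, T, H9.
[2] r4 [H9 ∧ Q → J]. ⇒ new: J.
[3] r6 [J ∧ F6 ∧ P → B]. ⇒ new: B.
Closure: {A, B, C4, D, F6, G4, H9, J, K5, L6, M, P, Q, T, W2} — 15 facts.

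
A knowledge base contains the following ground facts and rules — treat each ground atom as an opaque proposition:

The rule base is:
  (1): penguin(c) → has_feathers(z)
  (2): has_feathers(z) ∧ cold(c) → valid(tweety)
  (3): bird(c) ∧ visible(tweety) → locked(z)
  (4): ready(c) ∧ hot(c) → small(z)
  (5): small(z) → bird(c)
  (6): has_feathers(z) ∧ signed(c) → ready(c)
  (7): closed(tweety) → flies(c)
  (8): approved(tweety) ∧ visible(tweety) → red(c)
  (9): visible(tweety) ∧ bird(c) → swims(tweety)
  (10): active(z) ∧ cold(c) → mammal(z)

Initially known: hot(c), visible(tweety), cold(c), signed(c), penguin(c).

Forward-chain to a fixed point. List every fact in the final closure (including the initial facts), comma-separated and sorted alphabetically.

Round 1 fires (1), giving has_feathers(z).
Round 2 fires (2), (6), giving valid(tweety), ready(c).
Round 3 fires (4), giving small(z).
Round 4 fires (5), giving bird(c).
Round 5 fires (3), (9), giving locked(z), swims(tweety).

bird(c), cold(c), has_feathers(z), hot(c), locked(z), penguin(c), ready(c), signed(c), small(z), swims(tweety), valid(tweety), visible(tweety)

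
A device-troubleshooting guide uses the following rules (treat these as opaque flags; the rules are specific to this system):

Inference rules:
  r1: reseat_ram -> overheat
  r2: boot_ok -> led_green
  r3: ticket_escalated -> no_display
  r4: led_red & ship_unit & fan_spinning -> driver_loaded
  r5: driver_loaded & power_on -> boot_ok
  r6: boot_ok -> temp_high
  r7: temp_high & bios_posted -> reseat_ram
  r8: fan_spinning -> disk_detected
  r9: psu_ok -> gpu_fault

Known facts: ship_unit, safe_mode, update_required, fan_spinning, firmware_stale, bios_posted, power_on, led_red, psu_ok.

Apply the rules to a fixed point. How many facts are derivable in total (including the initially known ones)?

Round 1: r4 [led_red & ship_unit & fan_spinning -> driver_loaded]; r8 [fan_spinning -> disk_detected]; r9 [psu_ok -> gpu_fault]. Adds driver_loaded, disk_detected, gpu_fault.
Round 2: r5 [driver_loaded & power_on -> boot_ok]. Adds boot_ok.
Round 3: r2 [boot_ok -> led_green]; r6 [boot_ok -> temp_high]. Adds led_green, temp_high.
Round 4: r7 [temp_high & bios_posted -> reseat_ram]. Adds reseat_ram.
Round 5: r1 [reseat_ram -> overheat]. Adds overheat.
Closure: {bios_posted, boot_ok, disk_detected, driver_loaded, fan_spinning, firmware_stale, gpu_fault, led_green, led_red, overheat, power_on, psu_ok, reseat_ram, safe_mode, ship_unit, temp_high, update_required} — 17 facts.

17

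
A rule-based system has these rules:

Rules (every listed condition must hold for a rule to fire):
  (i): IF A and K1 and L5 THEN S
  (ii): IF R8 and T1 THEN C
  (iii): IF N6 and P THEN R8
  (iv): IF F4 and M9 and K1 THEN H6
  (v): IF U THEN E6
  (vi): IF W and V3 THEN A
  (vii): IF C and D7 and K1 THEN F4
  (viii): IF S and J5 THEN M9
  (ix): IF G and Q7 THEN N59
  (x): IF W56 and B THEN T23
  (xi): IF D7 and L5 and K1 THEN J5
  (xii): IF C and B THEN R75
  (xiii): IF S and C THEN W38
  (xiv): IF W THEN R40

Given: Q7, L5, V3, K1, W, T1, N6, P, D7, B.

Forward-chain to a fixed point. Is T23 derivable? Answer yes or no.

no

Round 1: (iii) [IF N6 and P THEN R8]; (vi) [IF W and V3 THEN A]; (xi) [IF D7 and L5 and K1 THEN J5]; (xiv) [IF W THEN R40]. New: R8, A, J5, R40.
Round 2: (i) [IF A and K1 and L5 THEN S]; (ii) [IF R8 and T1 THEN C]. New: S, C.
Round 3: (vii) [IF C and D7 and K1 THEN F4]; (viii) [IF S and J5 THEN M9]; (xii) [IF C and B THEN R75]; (xiii) [IF S and C THEN W38]. New: F4, M9, R75, W38.
Round 4: (iv) [IF F4 and M9 and K1 THEN H6]. New: H6.
Fixed point reached. T23 is concluded only by (x); (x) needs W56 (never derived).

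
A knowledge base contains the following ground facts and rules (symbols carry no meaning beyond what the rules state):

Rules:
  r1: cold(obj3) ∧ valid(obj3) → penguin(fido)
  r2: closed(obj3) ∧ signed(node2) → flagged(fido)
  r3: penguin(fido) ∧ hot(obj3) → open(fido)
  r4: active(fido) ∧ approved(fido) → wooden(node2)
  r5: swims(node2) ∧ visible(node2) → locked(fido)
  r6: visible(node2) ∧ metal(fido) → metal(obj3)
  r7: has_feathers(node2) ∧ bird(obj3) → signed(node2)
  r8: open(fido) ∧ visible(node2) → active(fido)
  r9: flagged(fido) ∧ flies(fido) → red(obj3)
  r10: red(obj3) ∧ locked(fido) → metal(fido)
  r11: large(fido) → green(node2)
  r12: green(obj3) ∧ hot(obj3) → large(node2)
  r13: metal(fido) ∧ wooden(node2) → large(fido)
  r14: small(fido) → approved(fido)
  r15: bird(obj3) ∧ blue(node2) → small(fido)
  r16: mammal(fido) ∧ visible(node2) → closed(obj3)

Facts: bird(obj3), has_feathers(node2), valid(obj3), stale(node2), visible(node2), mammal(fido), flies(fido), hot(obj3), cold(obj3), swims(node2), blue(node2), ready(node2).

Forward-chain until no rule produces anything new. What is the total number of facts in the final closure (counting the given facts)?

Round 1 — r1, r5, r7, r15, r16, derive penguin(fido), locked(fido), signed(node2), small(fido), closed(obj3).
Round 2 — r2, r3, r14, derive flagged(fido), open(fido), approved(fido).
Round 3 — r8, r9, derive active(fido), red(obj3).
Round 4 — r4, r10, derive wooden(node2), metal(fido).
Round 5 — r6, r13, derive metal(obj3), large(fido).
Round 6 — r11, derive green(node2).
Closure: {active(fido), approved(fido), bird(obj3), blue(node2), closed(obj3), cold(obj3), flagged(fido), flies(fido), green(node2), has_feathers(node2), hot(obj3), large(fido), locked(fido), mammal(fido), metal(fido), metal(obj3), open(fido), penguin(fido), ready(node2), red(obj3), signed(node2), small(fido), stale(node2), swims(node2), valid(obj3), visible(node2), wooden(node2)} — 27 facts.

27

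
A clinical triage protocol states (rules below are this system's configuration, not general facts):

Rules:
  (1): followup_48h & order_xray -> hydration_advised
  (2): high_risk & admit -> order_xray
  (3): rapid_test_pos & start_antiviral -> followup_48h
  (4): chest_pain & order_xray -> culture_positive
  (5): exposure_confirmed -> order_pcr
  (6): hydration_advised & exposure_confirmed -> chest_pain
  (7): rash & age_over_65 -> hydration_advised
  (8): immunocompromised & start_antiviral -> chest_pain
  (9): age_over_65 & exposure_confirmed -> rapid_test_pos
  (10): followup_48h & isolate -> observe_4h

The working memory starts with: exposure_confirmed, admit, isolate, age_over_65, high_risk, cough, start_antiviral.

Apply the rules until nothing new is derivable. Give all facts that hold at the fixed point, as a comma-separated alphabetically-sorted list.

admit, age_over_65, chest_pain, cough, culture_positive, exposure_confirmed, followup_48h, high_risk, hydration_advised, isolate, observe_4h, order_pcr, order_xray, rapid_test_pos, start_antiviral

Round 1 — (2), (5), (9), derive order_xray, order_pcr, rapid_test_pos.
Round 2 — (3), derive followup_48h.
Round 3 — (1), (10), derive hydration_advised, observe_4h.
Round 4 — (6), derive chest_pain.
Round 5 — (4), derive culture_positive.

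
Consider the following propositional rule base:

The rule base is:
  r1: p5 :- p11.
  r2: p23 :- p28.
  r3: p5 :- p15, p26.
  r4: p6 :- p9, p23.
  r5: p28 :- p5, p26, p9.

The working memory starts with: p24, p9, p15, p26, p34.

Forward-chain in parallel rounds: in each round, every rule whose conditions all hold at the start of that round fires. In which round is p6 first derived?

Round 1 fires r3, giving p5.
Round 2 fires r5, giving p28.
Round 3 fires r2, giving p23.
Round 4 fires r4, giving p6.
p6 first appears in round 4.

4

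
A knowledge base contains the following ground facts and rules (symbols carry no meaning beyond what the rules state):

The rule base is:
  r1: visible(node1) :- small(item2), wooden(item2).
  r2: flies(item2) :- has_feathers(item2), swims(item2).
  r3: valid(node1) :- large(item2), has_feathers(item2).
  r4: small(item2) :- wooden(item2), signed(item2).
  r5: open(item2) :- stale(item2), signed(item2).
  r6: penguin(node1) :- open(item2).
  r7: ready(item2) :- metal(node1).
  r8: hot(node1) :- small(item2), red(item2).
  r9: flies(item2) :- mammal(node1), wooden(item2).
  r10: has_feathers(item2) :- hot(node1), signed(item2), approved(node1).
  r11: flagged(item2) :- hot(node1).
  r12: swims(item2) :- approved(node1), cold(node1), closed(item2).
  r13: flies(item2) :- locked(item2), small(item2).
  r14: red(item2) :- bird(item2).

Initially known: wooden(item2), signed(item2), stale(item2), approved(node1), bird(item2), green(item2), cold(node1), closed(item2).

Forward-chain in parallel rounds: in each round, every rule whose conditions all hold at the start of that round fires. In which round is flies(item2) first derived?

Round 1 — r4, r5, r12, r14, derive small(item2), open(item2), swims(item2), red(item2).
Round 2 — r1, r6, r8, derive visible(node1), penguin(node1), hot(node1).
Round 3 — r10, r11, derive has_feathers(item2), flagged(item2).
Round 4 — r2, derive flies(item2).
flies(item2) first appears in round 4.

4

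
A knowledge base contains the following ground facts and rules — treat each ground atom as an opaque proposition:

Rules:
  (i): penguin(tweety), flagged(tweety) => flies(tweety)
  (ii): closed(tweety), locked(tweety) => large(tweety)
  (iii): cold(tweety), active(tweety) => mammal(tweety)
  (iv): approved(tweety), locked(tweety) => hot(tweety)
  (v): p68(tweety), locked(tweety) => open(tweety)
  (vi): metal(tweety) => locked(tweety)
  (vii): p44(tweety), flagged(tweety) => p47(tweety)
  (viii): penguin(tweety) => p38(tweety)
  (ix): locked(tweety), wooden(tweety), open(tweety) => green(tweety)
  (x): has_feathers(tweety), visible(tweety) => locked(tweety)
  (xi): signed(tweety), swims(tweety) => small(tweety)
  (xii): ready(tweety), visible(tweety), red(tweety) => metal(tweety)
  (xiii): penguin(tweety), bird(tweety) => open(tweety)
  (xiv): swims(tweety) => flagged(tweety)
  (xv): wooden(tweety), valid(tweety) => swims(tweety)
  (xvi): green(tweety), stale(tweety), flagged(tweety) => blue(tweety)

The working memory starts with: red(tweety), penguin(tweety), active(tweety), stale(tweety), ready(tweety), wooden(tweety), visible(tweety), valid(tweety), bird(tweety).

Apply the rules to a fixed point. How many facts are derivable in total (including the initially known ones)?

Round 1: (viii) [penguin(tweety) => p38(tweety)]; (xii) [ready(tweety), visible(tweety), red(tweety) => metal(tweety)]; (xiii) [penguin(tweety), bird(tweety) => open(tweety)]; (xv) [wooden(tweety), valid(tweety) => swims(tweety)]. New: p38(tweety), metal(tweety), open(tweety), swims(tweety).
Round 2: (vi) [metal(tweety) => locked(tweety)]; (xiv) [swims(tweety) => flagged(tweety)]. New: locked(tweety), flagged(tweety).
Round 3: (i) [penguin(tweety), flagged(tweety) => flies(tweety)]; (ix) [locked(tweety), wooden(tweety), open(tweety) => green(tweety)]. New: flies(tweety), green(tweety).
Round 4: (xvi) [green(tweety), stale(tweety), flagged(tweety) => blue(tweety)]. New: blue(tweety).
Closure: {active(tweety), bird(tweety), blue(tweety), flagged(tweety), flies(tweety), green(tweety), locked(tweety), metal(tweety), open(tweety), p38(tweety), penguin(tweety), ready(tweety), red(tweety), stale(tweety), swims(tweety), valid(tweety), visible(tweety), wooden(tweety)} — 18 facts.

18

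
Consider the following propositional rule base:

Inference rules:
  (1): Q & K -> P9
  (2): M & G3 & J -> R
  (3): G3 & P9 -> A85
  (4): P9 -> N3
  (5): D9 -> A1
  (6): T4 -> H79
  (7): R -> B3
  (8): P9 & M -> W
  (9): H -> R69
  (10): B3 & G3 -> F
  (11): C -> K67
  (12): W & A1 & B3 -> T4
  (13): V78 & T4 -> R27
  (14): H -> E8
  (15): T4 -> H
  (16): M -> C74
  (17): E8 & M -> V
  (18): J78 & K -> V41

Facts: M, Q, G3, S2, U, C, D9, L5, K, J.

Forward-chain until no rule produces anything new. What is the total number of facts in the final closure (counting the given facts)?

26

Round 1: (1) [Q & K -> P9]; (2) [M & G3 & J -> R]; (5) [D9 -> A1]; (11) [C -> K67]; (16) [M -> C74]. Adds P9, R, A1, K67, C74.
Round 2: (3) [G3 & P9 -> A85]; (4) [P9 -> N3]; (7) [R -> B3]; (8) [P9 & M -> W]. Adds A85, N3, B3, W.
Round 3: (10) [B3 & G3 -> F]; (12) [W & A1 & B3 -> T4]. Adds F, T4.
Round 4: (6) [T4 -> H79]; (15) [T4 -> H]. Adds H79, H.
Round 5: (9) [H -> R69]; (14) [H -> E8]. Adds R69, E8.
Round 6: (17) [E8 & M -> V]. Adds V.
Closure: {A1, A85, B3, C, C74, D9, E8, F, G3, H, H79, J, K, K67, L5, M, N3, P9, Q, R, R69, S2, T4, U, V, W} — 26 facts.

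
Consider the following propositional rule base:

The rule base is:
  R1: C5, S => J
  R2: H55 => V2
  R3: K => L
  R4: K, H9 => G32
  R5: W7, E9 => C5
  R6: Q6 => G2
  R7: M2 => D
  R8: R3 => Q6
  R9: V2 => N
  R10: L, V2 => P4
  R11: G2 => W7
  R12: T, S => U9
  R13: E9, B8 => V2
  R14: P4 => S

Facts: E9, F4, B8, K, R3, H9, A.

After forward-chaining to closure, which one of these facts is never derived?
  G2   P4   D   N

D

Round 1: R3 [K => L]; R4 [K, H9 => G32]; R8 [R3 => Q6]; R13 [E9, B8 => V2]. New: L, G32, Q6, V2.
Round 2: R6 [Q6 => G2]; R9 [V2 => N]; R10 [L, V2 => P4]. New: G2, N, P4.
Round 3: R11 [G2 => W7]; R14 [P4 => S]. New: W7, S.
Round 4: R5 [W7, E9 => C5]. New: C5.
Round 5: R1 [C5, S => J]. New: J.
Derived: G2 (round 2), N (round 2), P4 (round 2). D never appears in any round.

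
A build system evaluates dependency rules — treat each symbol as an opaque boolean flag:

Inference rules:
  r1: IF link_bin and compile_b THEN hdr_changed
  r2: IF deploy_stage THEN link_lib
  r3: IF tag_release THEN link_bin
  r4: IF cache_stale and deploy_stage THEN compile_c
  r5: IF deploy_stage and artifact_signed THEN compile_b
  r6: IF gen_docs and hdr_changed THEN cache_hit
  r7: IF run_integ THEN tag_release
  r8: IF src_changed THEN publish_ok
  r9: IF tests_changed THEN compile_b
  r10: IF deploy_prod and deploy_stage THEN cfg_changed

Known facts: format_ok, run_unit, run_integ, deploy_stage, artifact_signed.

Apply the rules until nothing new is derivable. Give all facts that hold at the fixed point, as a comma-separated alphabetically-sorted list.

Round 1 — r2, r5, r7, derive link_lib, compile_b, tag_release.
Round 2 — r3, derive link_bin.
Round 3 — r1, derive hdr_changed.

artifact_signed, compile_b, deploy_stage, format_ok, hdr_changed, link_bin, link_lib, run_integ, run_unit, tag_release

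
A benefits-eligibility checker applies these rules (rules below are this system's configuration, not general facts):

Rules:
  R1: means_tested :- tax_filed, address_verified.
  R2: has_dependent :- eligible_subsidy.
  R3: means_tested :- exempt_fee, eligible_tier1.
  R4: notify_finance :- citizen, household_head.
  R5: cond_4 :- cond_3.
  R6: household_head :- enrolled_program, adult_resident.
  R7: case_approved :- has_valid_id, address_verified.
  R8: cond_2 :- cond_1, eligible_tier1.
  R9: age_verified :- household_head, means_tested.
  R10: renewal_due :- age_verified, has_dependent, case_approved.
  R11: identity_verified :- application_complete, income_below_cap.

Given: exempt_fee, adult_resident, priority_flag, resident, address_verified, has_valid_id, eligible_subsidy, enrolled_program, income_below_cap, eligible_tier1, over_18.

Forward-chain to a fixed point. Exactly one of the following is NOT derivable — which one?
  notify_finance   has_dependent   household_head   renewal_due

Round 1: R2 [has_dependent :- eligible_subsidy.]; R3 [means_tested :- exempt_fee, eligible_tier1.]; R6 [household_head :- enrolled_program, adult_resident.]; R7 [case_approved :- has_valid_id, address_verified.]. Adds has_dependent, means_tested, household_head, case_approved.
Round 2: R9 [age_verified :- household_head, means_tested.]. Adds age_verified.
Round 3: R10 [renewal_due :- age_verified, has_dependent, case_approved.]. Adds renewal_due.
Derived: household_head (round 1), has_dependent (round 1), renewal_due (round 3). notify_finance never appears in any round.

notify_finance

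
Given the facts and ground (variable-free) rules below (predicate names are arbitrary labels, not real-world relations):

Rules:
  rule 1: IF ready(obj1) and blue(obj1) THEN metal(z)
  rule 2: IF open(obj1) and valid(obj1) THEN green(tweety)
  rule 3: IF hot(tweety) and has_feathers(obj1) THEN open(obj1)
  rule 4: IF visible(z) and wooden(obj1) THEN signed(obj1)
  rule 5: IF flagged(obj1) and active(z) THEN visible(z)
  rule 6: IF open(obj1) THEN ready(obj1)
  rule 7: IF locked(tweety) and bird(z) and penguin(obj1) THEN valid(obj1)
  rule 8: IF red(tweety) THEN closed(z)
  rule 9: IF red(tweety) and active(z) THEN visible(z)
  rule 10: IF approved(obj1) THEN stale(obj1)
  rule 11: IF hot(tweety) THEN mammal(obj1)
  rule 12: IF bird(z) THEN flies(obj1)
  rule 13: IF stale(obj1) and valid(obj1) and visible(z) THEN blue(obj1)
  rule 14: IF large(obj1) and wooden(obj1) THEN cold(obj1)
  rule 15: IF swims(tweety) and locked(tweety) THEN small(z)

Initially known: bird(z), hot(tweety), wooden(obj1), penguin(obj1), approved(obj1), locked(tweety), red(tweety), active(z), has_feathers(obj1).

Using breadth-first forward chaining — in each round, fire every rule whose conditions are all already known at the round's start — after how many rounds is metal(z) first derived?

Round 1 fires rule 3, rule 7, rule 8, rule 9, rule 10, rule 11, rule 12, giving open(obj1), valid(obj1), closed(z), visible(z), stale(obj1), mammal(obj1), flies(obj1).
Round 2 fires rule 2, rule 4, rule 6, rule 13, giving green(tweety), signed(obj1), ready(obj1), blue(obj1).
Round 3 fires rule 1, giving metal(z).
metal(z) first appears in round 3.

3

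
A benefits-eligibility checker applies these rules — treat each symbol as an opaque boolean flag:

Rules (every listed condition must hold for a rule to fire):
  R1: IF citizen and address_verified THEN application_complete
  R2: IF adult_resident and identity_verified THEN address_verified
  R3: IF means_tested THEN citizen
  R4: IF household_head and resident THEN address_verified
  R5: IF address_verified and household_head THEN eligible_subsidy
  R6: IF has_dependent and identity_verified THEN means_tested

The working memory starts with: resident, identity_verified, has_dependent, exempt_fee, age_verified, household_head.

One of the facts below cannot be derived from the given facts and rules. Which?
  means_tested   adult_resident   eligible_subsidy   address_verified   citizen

adult_resident

Round 1: R4 [IF household_head and resident THEN address_verified]; R6 [IF has_dependent and identity_verified THEN means_tested]. New: address_verified, means_tested.
Round 2: R3 [IF means_tested THEN citizen]; R5 [IF address_verified and household_head THEN eligible_subsidy]. New: citizen, eligible_subsidy.
Round 3: R1 [IF citizen and address_verified THEN application_complete]. New: application_complete.
Derived: address_verified (round 1), citizen (round 2), means_tested (round 1), eligible_subsidy (round 2). adult_resident never appears in any round.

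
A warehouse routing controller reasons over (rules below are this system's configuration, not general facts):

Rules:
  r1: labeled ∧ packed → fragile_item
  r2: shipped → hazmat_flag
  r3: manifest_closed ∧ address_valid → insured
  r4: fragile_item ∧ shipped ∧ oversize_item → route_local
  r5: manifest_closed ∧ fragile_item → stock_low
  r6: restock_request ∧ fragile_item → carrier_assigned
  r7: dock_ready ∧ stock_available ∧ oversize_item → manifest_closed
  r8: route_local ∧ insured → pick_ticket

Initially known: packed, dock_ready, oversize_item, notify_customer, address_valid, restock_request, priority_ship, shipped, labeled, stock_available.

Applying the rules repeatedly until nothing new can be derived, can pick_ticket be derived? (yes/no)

yes

[1] r1 [labeled ∧ packed → fragile_item]; r2 [shipped → hazmat_flag]; r7 [dock_ready ∧ stock_available ∧ oversize_item → manifest_closed]. ⇒ new: fragile_item, hazmat_flag, manifest_closed.
[2] r3 [manifest_closed ∧ address_valid → insured]; r4 [fragile_item ∧ shipped ∧ oversize_item → route_local]; r5 [manifest_closed ∧ fragile_item → stock_low]; r6 [restock_request ∧ fragile_item → carrier_assigned]. ⇒ new: insured, route_local, stock_low, carrier_assigned.
[3] r8 [route_local ∧ insured → pick_ticket]. ⇒ new: pick_ticket.
pick_ticket appears in round 3, so it is derivable.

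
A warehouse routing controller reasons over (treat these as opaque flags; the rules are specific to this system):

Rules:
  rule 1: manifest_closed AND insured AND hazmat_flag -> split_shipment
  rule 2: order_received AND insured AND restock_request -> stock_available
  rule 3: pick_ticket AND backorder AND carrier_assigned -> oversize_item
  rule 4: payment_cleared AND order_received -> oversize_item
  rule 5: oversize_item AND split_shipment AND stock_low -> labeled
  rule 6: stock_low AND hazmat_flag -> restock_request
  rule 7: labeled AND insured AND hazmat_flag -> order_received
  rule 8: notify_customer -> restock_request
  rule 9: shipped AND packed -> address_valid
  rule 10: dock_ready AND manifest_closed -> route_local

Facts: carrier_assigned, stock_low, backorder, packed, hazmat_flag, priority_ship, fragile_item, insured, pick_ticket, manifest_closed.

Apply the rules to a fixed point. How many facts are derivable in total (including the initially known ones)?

[1] rule 1 [manifest_closed AND insured AND hazmat_flag -> split_shipment]; rule 3 [pick_ticket AND backorder AND carrier_assigned -> oversize_item]; rule 6 [stock_low AND hazmat_flag -> restock_request]. ⇒ new: split_shipment, oversize_item, restock_request.
[2] rule 5 [oversize_item AND split_shipment AND stock_low -> labeled]. ⇒ new: labeled.
[3] rule 7 [labeled AND insured AND hazmat_flag -> order_received]. ⇒ new: order_received.
[4] rule 2 [order_received AND insured AND restock_request -> stock_available]. ⇒ new: stock_available.
Closure: {backorder, carrier_assigned, fragile_item, hazmat_flag, insured, labeled, manifest_closed, order_received, oversize_item, packed, pick_ticket, priority_ship, restock_request, split_shipment, stock_available, stock_low} — 16 facts.

16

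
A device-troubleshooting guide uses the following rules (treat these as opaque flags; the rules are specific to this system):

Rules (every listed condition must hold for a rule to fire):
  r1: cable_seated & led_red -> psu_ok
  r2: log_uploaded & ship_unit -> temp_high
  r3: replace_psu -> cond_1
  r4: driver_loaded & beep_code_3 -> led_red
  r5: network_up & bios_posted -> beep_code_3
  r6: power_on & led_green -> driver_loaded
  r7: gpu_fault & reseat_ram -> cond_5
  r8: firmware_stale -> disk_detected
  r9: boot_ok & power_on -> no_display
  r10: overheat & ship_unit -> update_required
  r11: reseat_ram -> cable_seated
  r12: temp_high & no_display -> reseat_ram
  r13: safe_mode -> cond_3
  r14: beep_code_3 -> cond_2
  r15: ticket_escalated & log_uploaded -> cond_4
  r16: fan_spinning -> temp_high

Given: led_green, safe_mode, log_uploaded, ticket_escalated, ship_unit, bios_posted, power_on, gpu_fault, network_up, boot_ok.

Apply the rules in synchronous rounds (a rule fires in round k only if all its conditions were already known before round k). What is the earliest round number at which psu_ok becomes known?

4

Round 1 — r2, r5, r6, r9, r13, r15, derive temp_high, beep_code_3, driver_loaded, no_display, cond_3, cond_4.
Round 2 — r4, r12, r14, derive led_red, reseat_ram, cond_2.
Round 3 — r7, r11, derive cond_5, cable_seated.
Round 4 — r1, derive psu_ok.
psu_ok first appears in round 4.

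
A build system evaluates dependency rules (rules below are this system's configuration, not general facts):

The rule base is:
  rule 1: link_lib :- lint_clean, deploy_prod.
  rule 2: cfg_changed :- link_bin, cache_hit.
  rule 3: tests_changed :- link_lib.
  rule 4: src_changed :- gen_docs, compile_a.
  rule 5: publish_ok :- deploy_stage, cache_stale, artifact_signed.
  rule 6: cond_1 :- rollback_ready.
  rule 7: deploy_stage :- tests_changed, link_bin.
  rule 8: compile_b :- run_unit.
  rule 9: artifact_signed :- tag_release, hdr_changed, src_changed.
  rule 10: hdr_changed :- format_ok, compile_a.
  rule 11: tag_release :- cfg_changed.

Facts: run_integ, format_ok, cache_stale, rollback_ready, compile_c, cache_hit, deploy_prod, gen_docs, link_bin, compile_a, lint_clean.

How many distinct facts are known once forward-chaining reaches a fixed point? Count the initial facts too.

Round 1 fires rule 1, rule 2, rule 4, rule 6, rule 10, giving link_lib, cfg_changed, src_changed, cond_1, hdr_changed.
Round 2 fires rule 3, rule 11, giving tests_changed, tag_release.
Round 3 fires rule 7, rule 9, giving deploy_stage, artifact_signed.
Round 4 fires rule 5, giving publish_ok.
Closure: {artifact_signed, cache_hit, cache_stale, cfg_changed, compile_a, compile_c, cond_1, deploy_prod, deploy_stage, format_ok, gen_docs, hdr_changed, link_bin, link_lib, lint_clean, publish_ok, rollback_ready, run_integ, src_changed, tag_release, tests_changed} — 21 facts.

21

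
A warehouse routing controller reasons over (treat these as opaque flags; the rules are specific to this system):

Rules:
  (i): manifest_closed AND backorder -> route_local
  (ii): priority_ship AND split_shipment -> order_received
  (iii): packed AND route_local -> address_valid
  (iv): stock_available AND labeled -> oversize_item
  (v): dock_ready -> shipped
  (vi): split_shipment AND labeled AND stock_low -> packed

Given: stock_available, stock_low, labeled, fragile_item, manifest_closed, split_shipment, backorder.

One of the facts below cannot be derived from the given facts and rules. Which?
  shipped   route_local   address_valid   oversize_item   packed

[1] (i) [manifest_closed AND backorder -> route_local]; (iv) [stock_available AND labeled -> oversize_item]; (vi) [split_shipment AND labeled AND stock_low -> packed]. ⇒ new: route_local, oversize_item, packed.
[2] (iii) [packed AND route_local -> address_valid]. ⇒ new: address_valid.
Derived: oversize_item (round 1), packed (round 1), route_local (round 1), address_valid (round 2). shipped never appears in any round.

shipped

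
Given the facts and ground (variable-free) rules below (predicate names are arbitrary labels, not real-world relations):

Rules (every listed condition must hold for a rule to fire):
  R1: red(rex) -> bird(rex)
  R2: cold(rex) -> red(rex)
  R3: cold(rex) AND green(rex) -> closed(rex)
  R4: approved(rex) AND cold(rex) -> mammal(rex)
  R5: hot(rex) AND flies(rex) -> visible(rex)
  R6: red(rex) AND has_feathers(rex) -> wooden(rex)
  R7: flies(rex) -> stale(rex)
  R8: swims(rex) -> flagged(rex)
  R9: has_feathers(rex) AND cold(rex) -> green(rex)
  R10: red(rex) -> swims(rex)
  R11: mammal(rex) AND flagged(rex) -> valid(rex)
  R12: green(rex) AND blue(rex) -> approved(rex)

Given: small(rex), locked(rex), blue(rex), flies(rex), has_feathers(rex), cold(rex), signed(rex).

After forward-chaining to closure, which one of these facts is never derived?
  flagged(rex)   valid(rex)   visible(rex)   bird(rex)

Round 1 fires R2, R7, R9, giving red(rex), stale(rex), green(rex).
Round 2 fires R1, R3, R6, R10, R12, giving bird(rex), closed(rex), wooden(rex), swims(rex), approved(rex).
Round 3 fires R4, R8, giving mammal(rex), flagged(rex).
Round 4 fires R11, giving valid(rex).
Derived: valid(rex) (round 4), bird(rex) (round 2), flagged(rex) (round 3). visible(rex) never appears in any round.

visible(rex)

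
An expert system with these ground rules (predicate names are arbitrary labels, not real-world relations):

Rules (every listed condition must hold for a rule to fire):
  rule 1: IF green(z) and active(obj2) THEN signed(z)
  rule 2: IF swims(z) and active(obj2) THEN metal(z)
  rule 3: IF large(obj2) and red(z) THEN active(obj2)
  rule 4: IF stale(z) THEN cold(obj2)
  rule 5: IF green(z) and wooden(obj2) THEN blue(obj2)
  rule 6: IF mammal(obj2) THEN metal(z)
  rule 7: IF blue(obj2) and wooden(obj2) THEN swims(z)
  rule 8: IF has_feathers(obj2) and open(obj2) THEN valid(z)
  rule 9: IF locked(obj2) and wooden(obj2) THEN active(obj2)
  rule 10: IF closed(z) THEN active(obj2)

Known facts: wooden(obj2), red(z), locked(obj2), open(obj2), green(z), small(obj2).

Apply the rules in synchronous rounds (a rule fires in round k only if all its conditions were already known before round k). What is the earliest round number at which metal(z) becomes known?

Round 1 fires rule 5, rule 9, giving blue(obj2), active(obj2).
Round 2 fires rule 1, rule 7, giving signed(z), swims(z).
Round 3 fires rule 2, giving metal(z).
metal(z) first appears in round 3.

3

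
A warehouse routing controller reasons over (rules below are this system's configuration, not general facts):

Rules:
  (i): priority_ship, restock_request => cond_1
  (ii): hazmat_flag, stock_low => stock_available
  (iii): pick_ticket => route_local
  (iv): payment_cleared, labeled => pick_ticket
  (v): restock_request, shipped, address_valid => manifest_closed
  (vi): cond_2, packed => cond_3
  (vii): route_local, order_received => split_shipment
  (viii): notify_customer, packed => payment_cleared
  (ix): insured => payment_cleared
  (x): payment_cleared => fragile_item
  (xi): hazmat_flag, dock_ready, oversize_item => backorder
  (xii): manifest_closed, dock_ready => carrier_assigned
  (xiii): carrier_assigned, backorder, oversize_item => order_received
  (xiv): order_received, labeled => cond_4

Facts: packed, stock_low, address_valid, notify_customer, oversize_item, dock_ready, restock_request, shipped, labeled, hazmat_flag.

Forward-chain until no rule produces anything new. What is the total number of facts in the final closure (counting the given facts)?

Round 1 fires (ii), (v), (viii), (xi), giving stock_available, manifest_closed, payment_cleared, backorder.
Round 2 fires (iv), (x), (xii), giving pick_ticket, fragile_item, carrier_assigned.
Round 3 fires (iii), (xiii), giving route_local, order_received.
Round 4 fires (vii), (xiv), giving split_shipment, cond_4.
Closure: {address_valid, backorder, carrier_assigned, cond_4, dock_ready, fragile_item, hazmat_flag, labeled, manifest_closed, notify_customer, order_received, oversize_item, packed, payment_cleared, pick_ticket, restock_request, route_local, shipped, split_shipment, stock_available, stock_low} — 21 facts.

21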